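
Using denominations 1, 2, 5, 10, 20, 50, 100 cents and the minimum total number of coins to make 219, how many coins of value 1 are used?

0

Use the largest denomination that fits, subtract, and repeat.
219 = 2×100 + 1×10 + 1×5 + 2×2
Count of 1: 0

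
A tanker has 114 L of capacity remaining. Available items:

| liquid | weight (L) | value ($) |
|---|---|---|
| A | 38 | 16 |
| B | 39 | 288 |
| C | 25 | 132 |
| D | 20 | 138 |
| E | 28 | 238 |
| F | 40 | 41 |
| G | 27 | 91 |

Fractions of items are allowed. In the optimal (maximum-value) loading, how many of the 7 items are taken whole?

Sort by value per unit weight and fill in that order.
Ratios (sorted): E 8.50, B 7.38, D 6.90, C 5.28, G 3.37, F 1.02, A 0.42
take E (28 @ 238); take B (39 @ 288); take D (20 @ 138); take C (25 @ 132); take 2/27 of G → 6.74. Capacity used 114/114.
4 item(s) taken whole; one partial (take 2/27 of G).

4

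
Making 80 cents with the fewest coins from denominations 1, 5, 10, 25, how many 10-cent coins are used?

0

Use the largest denomination that fits, subtract, and repeat.
80 − 3×25→5 − 1×5→0
Count of 10: 0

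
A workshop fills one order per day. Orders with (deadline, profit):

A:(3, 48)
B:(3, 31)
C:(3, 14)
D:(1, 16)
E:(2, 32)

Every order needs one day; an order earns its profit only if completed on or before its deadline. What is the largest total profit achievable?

By profit: A(d3,48), E(d2,32), B(d3,31), D(d1,16), C(d3,14)
A→slot 3; E→slot 2; B→slot 1; D skipped; C skipped.
Profit = 31 + 32 + 48 = 111

111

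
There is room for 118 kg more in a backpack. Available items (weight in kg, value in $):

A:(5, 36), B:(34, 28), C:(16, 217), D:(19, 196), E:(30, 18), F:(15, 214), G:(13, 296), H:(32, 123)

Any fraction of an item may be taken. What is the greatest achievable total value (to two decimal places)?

1096.82

Ratios (sorted): G 22.77, F 14.27, C 13.56, D 10.32, A 7.20, H 3.84, B 0.82, E 0.60
take G (13 @ 296); take F (15 @ 214); take C (16 @ 217); take D (19 @ 196); take A (5 @ 36); take H (32 @ 123); take 18/34 of B → 14.82. Capacity used 118/118.
Total value = 1096.82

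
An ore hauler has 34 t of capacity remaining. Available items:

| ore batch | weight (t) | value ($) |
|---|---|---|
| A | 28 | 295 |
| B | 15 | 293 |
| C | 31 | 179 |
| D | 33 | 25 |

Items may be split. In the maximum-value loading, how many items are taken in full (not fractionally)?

1

Sort by value per unit weight and fill in that order.
Order: B (293/15=19.53) > A (295/28=10.54) > C (179/31=5.77) > D (25/33=0.76)
Fill: take B (15 @ 293) → take 19/28 of A → 200.18; 34/34 used.
1 item(s) taken whole; one partial (take 19/28 of A).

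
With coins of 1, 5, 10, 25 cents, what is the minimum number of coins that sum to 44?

44 − 1×25→19 − 1×10→9 − 1×5→4 − 4×1→0
Total coins = 1 + 1 + 1 + 4 = 7

7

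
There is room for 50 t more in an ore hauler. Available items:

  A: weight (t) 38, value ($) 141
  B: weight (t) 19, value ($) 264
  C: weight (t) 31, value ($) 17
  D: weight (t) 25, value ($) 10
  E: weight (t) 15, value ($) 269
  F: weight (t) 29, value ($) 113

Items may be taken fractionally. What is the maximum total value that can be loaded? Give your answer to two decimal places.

595.34

Sort by value per unit weight and fill in that order.
Ratios (sorted): E 17.93, B 13.89, F 3.90, A 3.71, C 0.55, D 0.40
take E (15 @ 269); take B (19 @ 264); take 16/29 of F → 62.34. Capacity used 50/50.
Total value = 595.34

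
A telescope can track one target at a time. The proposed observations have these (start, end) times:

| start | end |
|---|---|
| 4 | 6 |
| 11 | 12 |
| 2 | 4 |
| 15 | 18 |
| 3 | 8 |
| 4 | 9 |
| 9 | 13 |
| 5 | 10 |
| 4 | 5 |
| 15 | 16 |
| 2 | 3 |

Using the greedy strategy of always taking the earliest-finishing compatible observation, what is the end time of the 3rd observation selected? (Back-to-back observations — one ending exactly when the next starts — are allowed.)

Greedy by earliest finish: after sorting by end time, pick each interval compatible with the last pick.
Sorted by end: (2,3)  (2,4)  (4,5)  (4,6)  (3,8)  (4,9)  (5,10)  (11,12)  (9,13)  (15,16)  (15,18)
take (2,3); take (4,5); skip (4,9); take (5,10); take (11,12); take (15,16).
Selected: (2,3) (4,5) (5,10) (11,12) (15,16)

10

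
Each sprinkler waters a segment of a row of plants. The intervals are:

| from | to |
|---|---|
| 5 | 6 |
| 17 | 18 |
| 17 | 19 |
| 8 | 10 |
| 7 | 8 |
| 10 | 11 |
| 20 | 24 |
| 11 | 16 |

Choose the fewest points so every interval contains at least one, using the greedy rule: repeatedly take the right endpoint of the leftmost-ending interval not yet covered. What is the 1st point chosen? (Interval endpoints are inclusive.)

Sorted: [5,6] [7,8] [8,10] [10,11] [11,16] [17,18] [17,19] [20,24]
{[5,6]} hit by 6; {[7,8],[8,10]} hit by 8; {[10,11],[11,16]} hit by 11; {[17,18],[17,19]} hit by 18; {[20,24]} hit by 24.
Points: 6, 8, 11, 18, 24 (5 total).

6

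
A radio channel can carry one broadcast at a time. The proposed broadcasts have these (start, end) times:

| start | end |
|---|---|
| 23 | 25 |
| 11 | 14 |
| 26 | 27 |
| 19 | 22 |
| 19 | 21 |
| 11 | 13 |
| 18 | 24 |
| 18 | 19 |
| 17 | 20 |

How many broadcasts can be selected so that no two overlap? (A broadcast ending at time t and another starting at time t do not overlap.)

Order by finish time; keep every interval that doesn't clash with the previous kept one.
Sorted by end: (11,13)  (11,14)  (18,19)  (17,20)  (19,21)  (19,22)  (18,24)  (23,25)  (26,27)
take (11,13); take (18,19); take (19,21); take (23,25); take (26,27).
Selected 5 broadcasts.

5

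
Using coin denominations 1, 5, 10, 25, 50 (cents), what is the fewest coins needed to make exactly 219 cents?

219 − 4×50→19 − 1×10→9 − 1×5→4 − 4×1→0
Total coins = 4 + 1 + 1 + 4 = 10

10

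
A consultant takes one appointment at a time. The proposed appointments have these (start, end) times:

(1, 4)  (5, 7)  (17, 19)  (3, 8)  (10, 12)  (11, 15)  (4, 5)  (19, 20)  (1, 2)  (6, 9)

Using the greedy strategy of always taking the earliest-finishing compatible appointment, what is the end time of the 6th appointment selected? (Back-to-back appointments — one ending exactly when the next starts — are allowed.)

20

By end time: (1,2), (1,4), (4,5), (5,7), (3,8), (6,9), (10,12), (11,15), (17,19), (19,20).
Pick (1,2); next start ≥ 2 → (4,5); next start ≥ 5 → (5,7); next start ≥ 7 → (10,12); next start ≥ 12 → (17,19); next start ≥ 19 → (19,20).
Selected: (1,2) (4,5) (5,7) (10,12) (17,19) (19,20)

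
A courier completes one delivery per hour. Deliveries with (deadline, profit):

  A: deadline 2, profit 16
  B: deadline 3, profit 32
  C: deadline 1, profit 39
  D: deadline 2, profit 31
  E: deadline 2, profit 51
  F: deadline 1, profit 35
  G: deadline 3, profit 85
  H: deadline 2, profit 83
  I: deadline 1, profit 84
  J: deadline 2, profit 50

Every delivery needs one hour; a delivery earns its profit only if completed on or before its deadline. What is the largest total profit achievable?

Take jobs in profit order; each goes to the latest open slot no later than its deadline.
Profit order: G=85 I=84 H=83 E=51 J=50 C=39 F=35 B=32 D=31 A=16
Assign: G→slot 3, I→slot 1, H→slot 2, E skipped, J skipped, C skipped, F skipped, B skipped, D skipped, A skipped.
Slots: [1:I] [2:H] [3:G]
Profit = 84 + 83 + 85 = 252

252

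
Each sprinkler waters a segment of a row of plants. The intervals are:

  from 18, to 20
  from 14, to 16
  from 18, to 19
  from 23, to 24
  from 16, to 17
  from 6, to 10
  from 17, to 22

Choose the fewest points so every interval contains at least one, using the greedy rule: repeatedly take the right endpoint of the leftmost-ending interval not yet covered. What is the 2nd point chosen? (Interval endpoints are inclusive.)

16

Sort by right endpoint; whenever an interval is uncovered, place a point at its right end.
By right end: [6,10]  [14,16]  [16,17]  [18,19]  [18,20]  [17,22]  [23,24]
[6,10] uncovered → point at 10; [14,16] uncovered → point at 16; [18,19] uncovered → point at 19; [23,24] uncovered → point at 24.
Points: 10, 16, 19, 24 (4 total).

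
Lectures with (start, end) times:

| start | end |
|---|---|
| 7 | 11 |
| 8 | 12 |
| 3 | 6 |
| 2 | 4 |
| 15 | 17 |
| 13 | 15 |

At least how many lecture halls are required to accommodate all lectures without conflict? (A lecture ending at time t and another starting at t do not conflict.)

The answer is the maximum number of intervals overlapping at any instant.
starts: [2, 3, 7, 8, 13, 15]
ends:   [4, 6, 11, 12, 15, 17]
s2→1 s3→2  — peak 2.

2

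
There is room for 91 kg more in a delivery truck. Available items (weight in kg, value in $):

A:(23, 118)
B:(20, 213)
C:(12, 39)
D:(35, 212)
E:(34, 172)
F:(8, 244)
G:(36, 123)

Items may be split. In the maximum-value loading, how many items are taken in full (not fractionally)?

Greedy by value/weight ratio, highest first.
Order: F (244/8=30.50) > B (213/20=10.65) > D (212/35=6.06) > A (118/23=5.13) > E (172/34=5.06) > G (123/36=3.42) > C (39/12=3.25)
Fill: take F (8 @ 244) → take B (20 @ 213) → take D (35 @ 212) → take A (23 @ 118) → take 5/34 of E → 25.29; 91/91 used.
4 item(s) taken whole; one partial (take 5/34 of E).

4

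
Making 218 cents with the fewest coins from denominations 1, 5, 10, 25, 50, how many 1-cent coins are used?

3

218 − 4×50→18 − 1×10→8 − 1×5→3 − 3×1→0
Count of 1: 3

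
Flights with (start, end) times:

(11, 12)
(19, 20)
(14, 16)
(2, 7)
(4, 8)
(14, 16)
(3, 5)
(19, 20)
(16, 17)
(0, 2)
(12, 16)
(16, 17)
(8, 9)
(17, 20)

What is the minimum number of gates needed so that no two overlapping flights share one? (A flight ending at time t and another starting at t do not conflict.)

Events (time:±→running): 0:+→1 2:-→0 2:+→1 3:+→2 4:+→3 … peak 3.

3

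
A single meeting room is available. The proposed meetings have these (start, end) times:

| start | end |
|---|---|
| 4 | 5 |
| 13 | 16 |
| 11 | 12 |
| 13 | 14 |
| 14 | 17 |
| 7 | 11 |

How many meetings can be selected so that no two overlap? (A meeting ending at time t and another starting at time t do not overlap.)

Sort by end time and greedily take each interval whose start is ≥ the last chosen end.
By end time: (4,5), (7,11), (11,12), (13,14), (13,16), (14,17).
Pick (4,5); next start ≥ 5 → (7,11); next start ≥ 11 → (11,12); next start ≥ 12 → (13,14); next start ≥ 14 → (14,17).
Selected 5 meetings.

5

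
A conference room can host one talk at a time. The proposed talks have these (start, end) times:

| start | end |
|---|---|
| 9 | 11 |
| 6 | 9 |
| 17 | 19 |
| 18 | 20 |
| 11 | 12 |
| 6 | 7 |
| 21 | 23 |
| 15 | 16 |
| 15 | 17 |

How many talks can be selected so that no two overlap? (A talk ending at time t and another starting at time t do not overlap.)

6

Greedy by earliest finish: after sorting by end time, pick each interval compatible with the last pick.
By end time: (6,7), (6,9), (9,11), (11,12), (15,16), (15,17), (17,19), (18,20), (21,23).
Pick (6,7); next start ≥ 7 → (9,11); next start ≥ 11 → (11,12); next start ≥ 12 → (15,16); next start ≥ 16 → (17,19); next start ≥ 19 → (21,23).
Selected 6 talks.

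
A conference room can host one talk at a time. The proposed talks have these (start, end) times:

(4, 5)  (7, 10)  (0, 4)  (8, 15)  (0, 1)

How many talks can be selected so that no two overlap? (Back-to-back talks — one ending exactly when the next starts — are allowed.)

Order by finish time; keep every interval that doesn't clash with the previous kept one.
By end time: (0,1), (0,4), (4,5), (7,10), (8,15).
Pick (0,1); next start ≥ 1 → (4,5); next start ≥ 5 → (7,10).
Selected 3 talks.

3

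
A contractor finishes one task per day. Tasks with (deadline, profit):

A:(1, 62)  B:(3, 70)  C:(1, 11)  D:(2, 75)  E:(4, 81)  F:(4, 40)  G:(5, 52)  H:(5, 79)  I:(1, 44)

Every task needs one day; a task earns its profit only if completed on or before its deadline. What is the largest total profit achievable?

367

By profit: E(d4,81), H(d5,79), D(d2,75), B(d3,70), A(d1,62), G(d5,52), I(d1,44), F(d4,40), C(d1,11)
E→slot 4; H→slot 5; D→slot 2; B→slot 3; A→slot 1; G skipped; I skipped; F skipped; C skipped.
Profit = 62 + 75 + 70 + 81 + 79 = 367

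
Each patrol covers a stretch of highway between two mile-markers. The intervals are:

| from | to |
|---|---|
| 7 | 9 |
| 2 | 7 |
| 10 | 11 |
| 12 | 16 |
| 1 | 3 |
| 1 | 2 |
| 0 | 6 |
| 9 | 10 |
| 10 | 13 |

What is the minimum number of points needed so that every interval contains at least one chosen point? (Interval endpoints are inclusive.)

4

Process intervals by earliest right end; each time one isn't hit yet, stab at its right endpoint.
By right end: [1,2]  [1,3]  [0,6]  [2,7]  [7,9]  [9,10]  [10,11]  [10,13]  [12,16]
[1,2] uncovered → point at 2; [7,9] uncovered → point at 9; [10,11] uncovered → point at 11; [12,16] uncovered → point at 16.
Points: 2, 9, 11, 16 (4 total).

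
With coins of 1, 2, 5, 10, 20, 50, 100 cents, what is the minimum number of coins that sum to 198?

Greedy: take as many of the largest coin as possible, then repeat with the remainder.
198 = 1×100 + 1×50 + 2×20 + 1×5 + 1×2 + 1×1
Total coins = 1 + 1 + 2 + 1 + 1 + 1 = 7

7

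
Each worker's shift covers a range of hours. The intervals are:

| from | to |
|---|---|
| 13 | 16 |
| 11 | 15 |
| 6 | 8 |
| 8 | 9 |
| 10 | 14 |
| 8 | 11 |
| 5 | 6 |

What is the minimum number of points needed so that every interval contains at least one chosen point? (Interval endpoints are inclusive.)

3

By right end: [5,6]  [6,8]  [8,9]  [8,11]  [10,14]  [11,15]  [13,16]
[5,6] uncovered → point at 6; [8,9] uncovered → point at 9; [10,14] uncovered → point at 14.
Points: 6, 9, 14 (3 total).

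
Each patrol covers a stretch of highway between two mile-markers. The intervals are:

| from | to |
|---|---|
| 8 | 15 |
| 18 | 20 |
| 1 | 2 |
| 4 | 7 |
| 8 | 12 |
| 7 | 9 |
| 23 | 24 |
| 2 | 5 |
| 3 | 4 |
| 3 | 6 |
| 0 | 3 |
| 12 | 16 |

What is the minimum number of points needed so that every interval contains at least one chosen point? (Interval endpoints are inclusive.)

6

Process intervals by earliest right end; each time one isn't hit yet, stab at its right endpoint.
By right end: [1,2]  [0,3]  [3,4]  [2,5]  [3,6]  [4,7]  [7,9]  [8,12]  [8,15]  [12,16]  [18,20]  [23,24]
[1,2] uncovered → point at 2; [3,4] uncovered → point at 4; [7,9] uncovered → point at 9; [12,16] uncovered → point at 16; [18,20] uncovered → point at 20; [23,24] uncovered → point at 24.
Points: 2, 4, 9, 16, 20, 24 (6 total).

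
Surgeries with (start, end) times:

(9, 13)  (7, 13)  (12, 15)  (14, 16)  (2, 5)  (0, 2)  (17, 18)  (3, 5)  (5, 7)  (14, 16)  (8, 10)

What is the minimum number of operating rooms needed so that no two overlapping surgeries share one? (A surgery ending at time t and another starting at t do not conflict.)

Events (time:±→running): 0:+→1 2:-→0 2:+→1 3:+→2 5:-→1 5:-→0 5:+→1 7:-→0 7:+→1 8:+→2 9:+→3 … peak 3.

3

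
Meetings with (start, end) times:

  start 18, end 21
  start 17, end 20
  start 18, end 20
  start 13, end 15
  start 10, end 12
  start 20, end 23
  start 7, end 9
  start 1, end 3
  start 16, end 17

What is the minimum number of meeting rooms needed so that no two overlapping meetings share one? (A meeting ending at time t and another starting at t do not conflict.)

3

The answer is the maximum number of intervals overlapping at any instant.
Events (time:±→running): 1:+→1 3:-→0 7:+→1 9:-→0 10:+→1 12:-→0 13:+→1 15:-→0 16:+→1 17:-→0 17:+→1 18:+→2 18:+→3 … peak 3.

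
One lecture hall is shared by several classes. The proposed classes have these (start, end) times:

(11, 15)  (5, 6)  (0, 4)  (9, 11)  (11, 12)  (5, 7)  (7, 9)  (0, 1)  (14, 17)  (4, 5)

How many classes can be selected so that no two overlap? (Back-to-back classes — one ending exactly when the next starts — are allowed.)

7

Greedy by earliest finish: after sorting by end time, pick each interval compatible with the last pick.
By end time: (0,1), (0,4), (4,5), (5,6), (5,7), (7,9), (9,11), (11,12), (11,15), (14,17).
Pick (0,1); next start ≥ 1 → (4,5); next start ≥ 5 → (5,6); next start ≥ 6 → (7,9); next start ≥ 9 → (9,11); next start ≥ 11 → (11,12); next start ≥ 12 → (14,17).
Selected 7 classes.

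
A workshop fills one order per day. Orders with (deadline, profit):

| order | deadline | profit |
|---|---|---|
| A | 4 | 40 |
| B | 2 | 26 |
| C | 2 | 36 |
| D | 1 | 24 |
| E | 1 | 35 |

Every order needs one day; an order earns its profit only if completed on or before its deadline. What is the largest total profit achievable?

Take jobs in profit order; each goes to the latest open slot no later than its deadline.
Profit order: A=40 C=36 E=35 B=26 D=24
Assign: A→slot 4, C→slot 2, E→slot 1, B skipped, D skipped.
Slots: [1:E] [2:C] [4:A]
Profit = 35 + 36 + 40 = 111

111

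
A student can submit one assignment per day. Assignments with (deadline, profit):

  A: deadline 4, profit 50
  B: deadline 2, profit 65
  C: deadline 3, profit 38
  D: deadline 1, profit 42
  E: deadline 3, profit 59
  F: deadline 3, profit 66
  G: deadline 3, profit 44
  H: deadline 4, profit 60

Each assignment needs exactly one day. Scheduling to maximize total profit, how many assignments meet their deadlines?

4

Sort by profit descending; place each in the latest free slot ≤ its deadline.
Profit order: F=66 B=65 H=60 E=59 A=50 G=44 D=42 C=38
Assign: F→slot 3, B→slot 2, H→slot 4, E→slot 1, A skipped, G skipped, D skipped, C skipped.
Slots: [1:E] [2:B] [3:F] [4:H]
4 of 8 scheduled.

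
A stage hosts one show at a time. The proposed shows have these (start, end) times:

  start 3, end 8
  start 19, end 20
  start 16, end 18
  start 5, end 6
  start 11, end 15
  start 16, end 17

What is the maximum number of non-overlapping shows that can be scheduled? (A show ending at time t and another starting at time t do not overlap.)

By end time: (5,6), (3,8), (11,15), (16,17), (16,18), (19,20).
Pick (5,6); next start ≥ 6 → (11,15); next start ≥ 15 → (16,17); next start ≥ 17 → (19,20).
Selected 4 shows.

4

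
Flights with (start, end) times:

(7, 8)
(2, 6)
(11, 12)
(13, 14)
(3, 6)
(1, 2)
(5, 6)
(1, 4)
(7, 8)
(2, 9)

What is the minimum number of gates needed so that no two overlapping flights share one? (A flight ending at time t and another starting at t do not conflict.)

The answer is the maximum number of intervals overlapping at any instant.
Events (time:±→running): 1:+→1 1:+→2 2:-→1 2:+→2 2:+→3 3:+→4 … peak 4.

4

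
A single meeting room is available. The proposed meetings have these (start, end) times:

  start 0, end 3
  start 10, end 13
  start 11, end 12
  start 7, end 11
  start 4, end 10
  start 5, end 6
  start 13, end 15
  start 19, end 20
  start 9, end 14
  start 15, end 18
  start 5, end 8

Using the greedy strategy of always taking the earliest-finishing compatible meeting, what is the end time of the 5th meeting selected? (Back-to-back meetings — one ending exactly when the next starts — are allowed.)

By end time: (0,3), (5,6), (5,8), (4,10), (7,11), (11,12), (10,13), (9,14), (13,15), (15,18), (19,20).
Pick (0,3); next start ≥ 3 → (5,6); next start ≥ 6 → (7,11); next start ≥ 11 → (11,12); next start ≥ 12 → (13,15); next start ≥ 15 → (15,18); next start ≥ 18 → (19,20).
Selected: (0,3) (5,6) (7,11) (11,12) (13,15) (15,18) (19,20)

15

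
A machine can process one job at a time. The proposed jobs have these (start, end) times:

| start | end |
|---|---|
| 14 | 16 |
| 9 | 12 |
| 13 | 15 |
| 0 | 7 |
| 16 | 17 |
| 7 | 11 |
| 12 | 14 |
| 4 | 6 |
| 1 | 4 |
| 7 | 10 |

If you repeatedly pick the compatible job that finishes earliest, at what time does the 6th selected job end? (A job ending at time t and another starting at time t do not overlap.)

17

Order by finish time; keep every interval that doesn't clash with the previous kept one.
Sorted by end: (1,4)  (4,6)  (0,7)  (7,10)  (7,11)  (9,12)  (12,14)  (13,15)  (14,16)  (16,17)
take (1,4); take (4,6); take (7,10); take (12,14); skip (13,15); take (14,16); take (16,17).
Selected: (1,4) (4,6) (7,10) (12,14) (14,16) (16,17)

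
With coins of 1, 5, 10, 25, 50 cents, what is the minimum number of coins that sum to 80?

Greedy: take as many of the largest coin as possible, then repeat with the remainder.
80 − 1×50→30 − 1×25→5 − 1×5→0
Total coins = 1 + 1 + 1 = 3

3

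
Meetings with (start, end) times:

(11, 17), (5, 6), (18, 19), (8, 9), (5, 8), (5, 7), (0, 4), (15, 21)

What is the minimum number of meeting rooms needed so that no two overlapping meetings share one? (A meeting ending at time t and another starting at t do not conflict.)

3

The answer is the maximum number of intervals overlapping at any instant.
Events (time:±→running): 0:+→1 4:-→0 5:+→1 5:+→2 5:+→3 … peak 3.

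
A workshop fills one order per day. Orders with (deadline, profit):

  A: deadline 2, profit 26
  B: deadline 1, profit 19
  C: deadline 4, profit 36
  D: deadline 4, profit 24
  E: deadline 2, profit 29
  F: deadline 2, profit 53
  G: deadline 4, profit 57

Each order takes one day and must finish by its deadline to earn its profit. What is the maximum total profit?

175

Take jobs in profit order; each goes to the latest open slot no later than its deadline.
By profit: G(d4,57), F(d2,53), C(d4,36), E(d2,29), A(d2,26), D(d4,24), B(d1,19)
G→slot 4; F→slot 2; C→slot 3; E→slot 1; A skipped; D skipped; B skipped.
Profit = 29 + 53 + 36 + 57 = 175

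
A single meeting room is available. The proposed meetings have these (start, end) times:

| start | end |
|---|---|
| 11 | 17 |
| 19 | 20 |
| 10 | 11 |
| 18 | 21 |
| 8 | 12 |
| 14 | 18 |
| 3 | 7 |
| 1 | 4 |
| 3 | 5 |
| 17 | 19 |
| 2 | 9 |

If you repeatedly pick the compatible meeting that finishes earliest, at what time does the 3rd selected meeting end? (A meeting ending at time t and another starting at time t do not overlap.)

Order by finish time; keep every interval that doesn't clash with the previous kept one.
By end time: (1,4), (3,5), (3,7), (2,9), (10,11), (8,12), (11,17), (14,18), (17,19), (19,20), (18,21).
Pick (1,4); next start ≥ 4 → (10,11); next start ≥ 11 → (11,17); next start ≥ 17 → (17,19); next start ≥ 19 → (19,20).
Selected: (1,4) (10,11) (11,17) (17,19) (19,20)

17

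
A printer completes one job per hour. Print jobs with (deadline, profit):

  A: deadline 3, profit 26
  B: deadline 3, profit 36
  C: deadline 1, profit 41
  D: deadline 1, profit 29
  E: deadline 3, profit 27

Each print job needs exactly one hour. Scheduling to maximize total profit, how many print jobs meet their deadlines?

3

Sort by profit descending; place each in the latest free slot ≤ its deadline.
Profit order: C=41 B=36 D=29 E=27 A=26
Assign: C→slot 1, B→slot 3, D skipped, E→slot 2, A skipped.
Slots: [1:C] [2:E] [3:B]
3 of 5 scheduled.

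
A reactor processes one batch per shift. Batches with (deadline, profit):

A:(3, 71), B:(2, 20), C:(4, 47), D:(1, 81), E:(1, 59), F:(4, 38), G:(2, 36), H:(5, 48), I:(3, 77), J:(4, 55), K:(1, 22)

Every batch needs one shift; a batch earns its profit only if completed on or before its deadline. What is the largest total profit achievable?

Profit order: D=81 I=77 A=71 E=59 J=55 H=48 C=47 F=38 G=36 K=22 B=20
Assign: D→slot 1, I→slot 3, A→slot 2, E skipped, J→slot 4, H→slot 5, C skipped, F skipped, G skipped, K skipped, B skipped.
Slots: [1:D] [2:A] [3:I] [4:J] [5:H]
Profit = 81 + 71 + 77 + 55 + 48 = 332

332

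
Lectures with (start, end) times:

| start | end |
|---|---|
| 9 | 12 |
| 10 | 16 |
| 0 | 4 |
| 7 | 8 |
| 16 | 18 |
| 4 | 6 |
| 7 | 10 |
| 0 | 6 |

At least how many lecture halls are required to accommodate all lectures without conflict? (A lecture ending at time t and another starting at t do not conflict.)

The answer is the maximum number of intervals overlapping at any instant.
Events (time:±→running): 0:+→1 0:+→2 … peak 2.

2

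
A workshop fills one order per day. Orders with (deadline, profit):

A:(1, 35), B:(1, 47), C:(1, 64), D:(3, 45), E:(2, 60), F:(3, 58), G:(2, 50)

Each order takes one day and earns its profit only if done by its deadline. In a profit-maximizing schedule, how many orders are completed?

By profit: C(d1,64), E(d2,60), F(d3,58), G(d2,50), B(d1,47), D(d3,45), A(d1,35)
C→slot 1; E→slot 2; F→slot 3; G skipped; B skipped; D skipped; A skipped.
3 of 7 scheduled.

3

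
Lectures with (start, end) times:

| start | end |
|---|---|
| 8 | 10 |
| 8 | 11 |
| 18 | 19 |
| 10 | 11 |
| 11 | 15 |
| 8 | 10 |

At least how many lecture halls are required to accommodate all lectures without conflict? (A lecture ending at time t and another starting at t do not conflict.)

starts: [8, 8, 8, 10, 11, 18]
ends:   [10, 10, 11, 11, 15, 19]
s8→1 s8→2 s8→3  — peak 3.

3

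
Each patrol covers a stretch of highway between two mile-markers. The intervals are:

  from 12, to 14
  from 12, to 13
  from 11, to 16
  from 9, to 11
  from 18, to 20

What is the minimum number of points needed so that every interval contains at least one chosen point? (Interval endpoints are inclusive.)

By right end: [9,11]  [12,13]  [12,14]  [11,16]  [18,20]
[9,11] uncovered → point at 11; [12,13] uncovered → point at 13; [18,20] uncovered → point at 20.
Points: 11, 13, 20 (3 total).

3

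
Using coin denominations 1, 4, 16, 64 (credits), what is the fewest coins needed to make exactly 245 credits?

8

245 = 3×64 + 3×16 + 1×4 + 1×1
Total coins = 3 + 3 + 1 + 1 = 8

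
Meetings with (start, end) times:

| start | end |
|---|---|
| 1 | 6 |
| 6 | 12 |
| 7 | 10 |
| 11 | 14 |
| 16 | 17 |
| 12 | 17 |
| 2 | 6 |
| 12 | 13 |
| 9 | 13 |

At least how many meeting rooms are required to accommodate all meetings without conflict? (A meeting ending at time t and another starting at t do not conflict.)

The answer is the maximum number of intervals overlapping at any instant.
starts: [1, 2, 6, 7, 9, 11, 12, 12, 16]
ends:   [6, 6, 10, 12, 13, 13, 14, 17, 17]
s1→1 s2→2 e6→1 e6→0 s6→1 s7→2 s9→3 e10→2 s11→3 e12→2 s12→3 s12→4  — peak 4.

4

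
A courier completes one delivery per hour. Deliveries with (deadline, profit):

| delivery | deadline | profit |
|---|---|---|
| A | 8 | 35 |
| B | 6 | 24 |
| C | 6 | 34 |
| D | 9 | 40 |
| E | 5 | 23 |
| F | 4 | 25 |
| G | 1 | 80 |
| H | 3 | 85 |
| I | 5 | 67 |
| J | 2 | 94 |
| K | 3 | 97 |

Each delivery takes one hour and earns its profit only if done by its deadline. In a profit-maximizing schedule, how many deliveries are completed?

By profit: K(d3,97), J(d2,94), H(d3,85), G(d1,80), I(d5,67), D(d9,40), A(d8,35), C(d6,34), F(d4,25), B(d6,24), E(d5,23)
K→slot 3; J→slot 2; H→slot 1; G skipped; I→slot 5; D→slot 9; A→slot 8; C→slot 6; F→slot 4; B skipped; E skipped.
8 of 11 scheduled.

8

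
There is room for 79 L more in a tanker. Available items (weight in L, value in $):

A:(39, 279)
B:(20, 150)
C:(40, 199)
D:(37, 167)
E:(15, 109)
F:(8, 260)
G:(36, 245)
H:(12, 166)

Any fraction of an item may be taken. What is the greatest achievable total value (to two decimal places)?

Ratios (sorted): F 32.50, H 13.83, B 7.50, E 7.27, A 7.15, G 6.81, C 4.97, D 4.51
take F (8 @ 260); take H (12 @ 166); take B (20 @ 150); take E (15 @ 109); take 24/39 of A → 171.69. Capacity used 79/79.
Total value = 856.69

856.69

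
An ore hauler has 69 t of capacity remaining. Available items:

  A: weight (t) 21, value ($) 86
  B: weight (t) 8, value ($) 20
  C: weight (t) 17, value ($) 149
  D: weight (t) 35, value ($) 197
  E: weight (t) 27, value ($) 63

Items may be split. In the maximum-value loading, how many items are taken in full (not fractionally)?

2

Ratios (sorted): C 8.76, D 5.63, A 4.10, B 2.50, E 2.33
take C (17 @ 149); take D (35 @ 197); take 17/21 of A → 69.62. Capacity used 69/69.
2 item(s) taken whole; one partial (take 17/21 of A).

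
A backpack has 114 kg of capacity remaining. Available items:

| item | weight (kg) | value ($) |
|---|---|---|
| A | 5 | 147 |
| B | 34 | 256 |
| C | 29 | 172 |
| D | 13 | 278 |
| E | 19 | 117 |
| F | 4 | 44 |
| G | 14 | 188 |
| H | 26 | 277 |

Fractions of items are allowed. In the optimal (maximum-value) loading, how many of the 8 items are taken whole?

6

Order: A (147/5=29.40) > D (278/13=21.38) > G (188/14=13.43) > F (44/4=11.00) > H (277/26=10.65) > B (256/34=7.53) > E (117/19=6.16) > C (172/29=5.93)
Fill: take A (5 @ 147) → take D (13 @ 278) → take G (14 @ 188) → take F (4 @ 44) → take H (26 @ 277) → take B (34 @ 256) → take 18/19 of E → 110.84; 114/114 used.
6 item(s) taken whole; one partial (take 18/19 of E).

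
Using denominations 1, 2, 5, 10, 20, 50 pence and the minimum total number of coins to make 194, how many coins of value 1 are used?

0

194 − 3×50→44 − 2×20→4 − 2×2→0
Count of 1: 0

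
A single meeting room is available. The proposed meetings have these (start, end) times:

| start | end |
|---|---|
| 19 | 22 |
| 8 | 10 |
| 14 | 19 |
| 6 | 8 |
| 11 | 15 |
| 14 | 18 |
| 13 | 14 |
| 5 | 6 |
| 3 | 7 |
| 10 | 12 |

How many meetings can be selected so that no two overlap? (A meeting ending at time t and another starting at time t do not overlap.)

By end time: (5,6), (3,7), (6,8), (8,10), (10,12), (13,14), (11,15), (14,18), (14,19), (19,22).
Pick (5,6); next start ≥ 6 → (6,8); next start ≥ 8 → (8,10); next start ≥ 10 → (10,12); next start ≥ 12 → (13,14); next start ≥ 14 → (14,18); next start ≥ 18 → (19,22).
Selected 7 meetings.

7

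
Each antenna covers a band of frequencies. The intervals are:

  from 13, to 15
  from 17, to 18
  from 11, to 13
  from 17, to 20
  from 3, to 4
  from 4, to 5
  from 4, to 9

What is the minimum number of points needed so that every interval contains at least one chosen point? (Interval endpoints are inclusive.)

3

By right end: [3,4]  [4,5]  [4,9]  [11,13]  [13,15]  [17,18]  [17,20]
[3,4] uncovered → point at 4; [11,13] uncovered → point at 13; [17,18] uncovered → point at 18.
Points: 4, 13, 18 (3 total).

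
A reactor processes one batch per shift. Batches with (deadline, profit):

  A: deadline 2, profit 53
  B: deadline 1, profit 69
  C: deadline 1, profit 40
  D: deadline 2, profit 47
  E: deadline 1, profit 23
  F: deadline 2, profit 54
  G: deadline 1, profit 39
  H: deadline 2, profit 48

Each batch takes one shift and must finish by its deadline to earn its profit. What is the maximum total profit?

Take jobs in profit order; each goes to the latest open slot no later than its deadline.
Profit order: B=69 F=54 A=53 H=48 D=47 C=40 G=39 E=23
Assign: B→slot 1, F→slot 2, A skipped, H skipped, D skipped, C skipped, G skipped, E skipped.
Slots: [1:B] [2:F]
Profit = 69 + 54 = 123

123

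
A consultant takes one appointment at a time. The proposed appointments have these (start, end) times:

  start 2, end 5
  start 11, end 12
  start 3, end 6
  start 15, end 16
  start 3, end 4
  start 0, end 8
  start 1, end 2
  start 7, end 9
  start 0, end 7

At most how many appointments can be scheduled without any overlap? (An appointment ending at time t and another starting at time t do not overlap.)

By end time: (1,2), (3,4), (2,5), (3,6), (0,7), (0,8), (7,9), (11,12), (15,16).
Pick (1,2); next start ≥ 2 → (3,4); next start ≥ 4 → (7,9); next start ≥ 9 → (11,12); next start ≥ 12 → (15,16).
Selected 5 appointments.

5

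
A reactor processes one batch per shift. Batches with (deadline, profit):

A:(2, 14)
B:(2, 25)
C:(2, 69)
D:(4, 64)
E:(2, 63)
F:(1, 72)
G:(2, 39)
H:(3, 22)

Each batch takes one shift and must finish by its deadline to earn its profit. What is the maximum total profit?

Take jobs in profit order; each goes to the latest open slot no later than its deadline.
By profit: F(d1,72), C(d2,69), D(d4,64), E(d2,63), G(d2,39), B(d2,25), H(d3,22), A(d2,14)
F→slot 1; C→slot 2; D→slot 4; E skipped; G skipped; B skipped; H→slot 3; A skipped.
Profit = 72 + 69 + 22 + 64 = 227

227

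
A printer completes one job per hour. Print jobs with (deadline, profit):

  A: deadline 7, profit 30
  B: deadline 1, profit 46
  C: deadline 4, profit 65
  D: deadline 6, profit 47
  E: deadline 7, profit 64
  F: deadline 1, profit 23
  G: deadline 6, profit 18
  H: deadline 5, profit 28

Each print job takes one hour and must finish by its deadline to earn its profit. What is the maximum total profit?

298

Profit order: C=65 E=64 D=47 B=46 A=30 H=28 F=23 G=18
Assign: C→slot 4, E→slot 7, D→slot 6, B→slot 1, A→slot 5, H→slot 3, F skipped, G→slot 2.
Slots: [1:B] [2:G] [3:H] [4:C] [5:A] [6:D] [7:E]
Profit = 46 + 18 + 28 + 65 + 30 + 47 + 64 = 298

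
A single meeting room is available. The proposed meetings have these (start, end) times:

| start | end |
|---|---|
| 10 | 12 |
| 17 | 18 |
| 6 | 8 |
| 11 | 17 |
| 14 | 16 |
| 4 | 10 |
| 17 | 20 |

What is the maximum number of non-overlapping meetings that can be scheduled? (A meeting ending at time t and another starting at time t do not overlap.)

4

Sort by end time and greedily take each interval whose start is ≥ the last chosen end.
Sorted by end: (6,8)  (4,10)  (10,12)  (14,16)  (11,17)  (17,18)  (17,20)
take (6,8); skip (4,10); take (10,12); take (14,16); skip (11,17); take (17,18); skip (17,20).
Selected 4 meetings.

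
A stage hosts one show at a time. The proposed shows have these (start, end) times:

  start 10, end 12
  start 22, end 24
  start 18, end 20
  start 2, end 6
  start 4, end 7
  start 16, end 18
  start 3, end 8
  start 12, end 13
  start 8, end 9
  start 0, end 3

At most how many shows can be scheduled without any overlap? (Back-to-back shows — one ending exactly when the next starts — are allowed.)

Sort by end time and greedily take each interval whose start is ≥ the last chosen end.
By end time: (0,3), (2,6), (4,7), (3,8), (8,9), (10,12), (12,13), (16,18), (18,20), (22,24).
Pick (0,3); next start ≥ 3 → (4,7); next start ≥ 7 → (8,9); next start ≥ 9 → (10,12); next start ≥ 12 → (12,13); next start ≥ 13 → (16,18); next start ≥ 18 → (18,20); next start ≥ 20 → (22,24).
Selected 8 shows.

8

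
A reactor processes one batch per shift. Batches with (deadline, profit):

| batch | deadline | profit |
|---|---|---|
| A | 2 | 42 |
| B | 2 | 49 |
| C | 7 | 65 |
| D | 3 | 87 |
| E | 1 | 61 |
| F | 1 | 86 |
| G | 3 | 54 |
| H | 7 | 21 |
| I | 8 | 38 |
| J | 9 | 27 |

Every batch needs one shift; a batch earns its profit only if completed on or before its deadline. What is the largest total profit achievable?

Take jobs in profit order; each goes to the latest open slot no later than its deadline.
Profit order: D=87 F=86 C=65 E=61 G=54 B=49 A=42 I=38 J=27 H=21
Assign: D→slot 3, F→slot 1, C→slot 7, E skipped, G→slot 2, B skipped, A skipped, I→slot 8, J→slot 9, H→slot 6.
Slots: [1:F] [2:G] [3:D] [6:H] [7:C] [8:I] [9:J]
Profit = 86 + 54 + 87 + 21 + 65 + 38 + 27 = 378

378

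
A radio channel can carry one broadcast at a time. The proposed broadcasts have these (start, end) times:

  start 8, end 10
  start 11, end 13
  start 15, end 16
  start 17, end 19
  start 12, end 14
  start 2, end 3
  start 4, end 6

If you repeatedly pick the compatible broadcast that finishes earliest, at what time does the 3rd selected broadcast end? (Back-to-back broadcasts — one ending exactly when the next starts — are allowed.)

10

By end time: (2,3), (4,6), (8,10), (11,13), (12,14), (15,16), (17,19).
Pick (2,3); next start ≥ 3 → (4,6); next start ≥ 6 → (8,10); next start ≥ 10 → (11,13); next start ≥ 13 → (15,16); next start ≥ 16 → (17,19).
Selected: (2,3) (4,6) (8,10) (11,13) (15,16) (17,19)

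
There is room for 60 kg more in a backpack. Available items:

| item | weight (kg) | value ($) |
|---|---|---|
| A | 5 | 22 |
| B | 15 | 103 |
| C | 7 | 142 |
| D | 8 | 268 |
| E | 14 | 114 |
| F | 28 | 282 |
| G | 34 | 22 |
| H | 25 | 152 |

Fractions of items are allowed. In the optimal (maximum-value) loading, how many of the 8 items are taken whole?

Ratios (sorted): D 33.50, C 20.29, F 10.07, E 8.14, B 6.87, H 6.08, A 4.40, G 0.65
take D (8 @ 268); take C (7 @ 142); take F (28 @ 282); take E (14 @ 114); take 3/15 of B → 20.60. Capacity used 60/60.
4 item(s) taken whole; one partial (take 3/15 of B).

4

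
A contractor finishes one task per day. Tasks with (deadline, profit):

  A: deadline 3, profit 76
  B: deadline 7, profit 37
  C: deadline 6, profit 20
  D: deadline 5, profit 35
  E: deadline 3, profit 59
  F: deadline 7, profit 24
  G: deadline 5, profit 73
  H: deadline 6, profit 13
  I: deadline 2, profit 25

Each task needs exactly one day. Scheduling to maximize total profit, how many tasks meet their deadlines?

7

Take jobs in profit order; each goes to the latest open slot no later than its deadline.
Profit order: A=76 G=73 E=59 B=37 D=35 I=25 F=24 C=20 H=13
Assign: A→slot 3, G→slot 5, E→slot 2, B→slot 7, D→slot 4, I→slot 1, F→slot 6, C skipped, H skipped.
Slots: [1:I] [2:E] [3:A] [4:D] [5:G] [6:F] [7:B]
7 of 9 scheduled.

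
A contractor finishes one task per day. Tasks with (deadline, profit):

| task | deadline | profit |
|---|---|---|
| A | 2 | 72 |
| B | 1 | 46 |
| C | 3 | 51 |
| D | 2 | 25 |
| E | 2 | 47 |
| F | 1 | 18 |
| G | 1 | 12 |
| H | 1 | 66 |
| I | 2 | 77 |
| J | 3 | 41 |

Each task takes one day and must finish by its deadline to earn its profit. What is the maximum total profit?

200

Take jobs in profit order; each goes to the latest open slot no later than its deadline.
Profit order: I=77 A=72 H=66 C=51 E=47 B=46 J=41 D=25 F=18 G=12
Assign: I→slot 2, A→slot 1, H skipped, C→slot 3, E skipped, B skipped, J skipped, D skipped, F skipped, G skipped.
Slots: [1:A] [2:I] [3:C]
Profit = 72 + 77 + 51 = 200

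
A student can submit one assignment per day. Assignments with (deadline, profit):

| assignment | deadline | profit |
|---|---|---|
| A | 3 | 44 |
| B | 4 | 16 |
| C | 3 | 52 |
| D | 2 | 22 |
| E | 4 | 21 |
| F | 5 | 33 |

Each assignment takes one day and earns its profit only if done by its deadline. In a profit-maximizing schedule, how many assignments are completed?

5

Profit order: C=52 A=44 F=33 D=22 E=21 B=16
Assign: C→slot 3, A→slot 2, F→slot 5, D→slot 1, E→slot 4, B skipped.
Slots: [1:D] [2:A] [3:C] [4:E] [5:F]
5 of 6 scheduled.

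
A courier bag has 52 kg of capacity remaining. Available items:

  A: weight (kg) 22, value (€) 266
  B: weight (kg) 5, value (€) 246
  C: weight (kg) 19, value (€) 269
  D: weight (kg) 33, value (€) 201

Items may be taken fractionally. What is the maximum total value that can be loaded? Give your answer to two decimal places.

Ratios (sorted): B 49.20, C 14.16, A 12.09, D 6.09
take B (5 @ 246); take C (19 @ 269); take A (22 @ 266); take 6/33 of D → 36.55. Capacity used 52/52.
Total value = 817.55

817.55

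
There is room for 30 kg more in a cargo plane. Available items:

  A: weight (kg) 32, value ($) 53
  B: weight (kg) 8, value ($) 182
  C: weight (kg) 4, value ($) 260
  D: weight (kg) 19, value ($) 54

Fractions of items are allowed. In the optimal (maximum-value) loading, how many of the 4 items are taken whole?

Order: C (260/4=65.00) > B (182/8=22.75) > D (54/19=2.84) > A (53/32=1.66)
Fill: take C (4 @ 260) → take B (8 @ 182) → take 18/19 of D → 51.16; 30/30 used.
2 item(s) taken whole; one partial (take 18/19 of D).

2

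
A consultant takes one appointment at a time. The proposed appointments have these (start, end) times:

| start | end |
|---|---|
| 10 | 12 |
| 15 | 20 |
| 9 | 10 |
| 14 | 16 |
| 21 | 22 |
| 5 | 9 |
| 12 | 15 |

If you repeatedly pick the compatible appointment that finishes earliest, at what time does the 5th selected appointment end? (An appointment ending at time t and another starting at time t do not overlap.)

Greedy by earliest finish: after sorting by end time, pick each interval compatible with the last pick.
By end time: (5,9), (9,10), (10,12), (12,15), (14,16), (15,20), (21,22).
Pick (5,9); next start ≥ 9 → (9,10); next start ≥ 10 → (10,12); next start ≥ 12 → (12,15); next start ≥ 15 → (15,20); next start ≥ 20 → (21,22).
Selected: (5,9) (9,10) (10,12) (12,15) (15,20) (21,22)

20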